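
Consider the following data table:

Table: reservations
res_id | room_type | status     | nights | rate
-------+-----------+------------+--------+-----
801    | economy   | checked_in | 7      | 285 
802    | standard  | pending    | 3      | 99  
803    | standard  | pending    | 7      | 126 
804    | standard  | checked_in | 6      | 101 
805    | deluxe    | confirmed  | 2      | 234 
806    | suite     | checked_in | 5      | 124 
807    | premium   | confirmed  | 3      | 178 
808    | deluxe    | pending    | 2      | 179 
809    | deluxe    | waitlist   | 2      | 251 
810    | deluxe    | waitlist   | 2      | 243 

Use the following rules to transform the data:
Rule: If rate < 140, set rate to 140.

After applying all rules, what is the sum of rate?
1930

Step 1: 4 records have rate < 140
Step 2: These records originally summed to 450
Step 3: After setting to minimum: 4 × 140 = 560
Step 4: Unaffected records sum: 1370
Step 5: Final sum = 560 + 1370 = 1930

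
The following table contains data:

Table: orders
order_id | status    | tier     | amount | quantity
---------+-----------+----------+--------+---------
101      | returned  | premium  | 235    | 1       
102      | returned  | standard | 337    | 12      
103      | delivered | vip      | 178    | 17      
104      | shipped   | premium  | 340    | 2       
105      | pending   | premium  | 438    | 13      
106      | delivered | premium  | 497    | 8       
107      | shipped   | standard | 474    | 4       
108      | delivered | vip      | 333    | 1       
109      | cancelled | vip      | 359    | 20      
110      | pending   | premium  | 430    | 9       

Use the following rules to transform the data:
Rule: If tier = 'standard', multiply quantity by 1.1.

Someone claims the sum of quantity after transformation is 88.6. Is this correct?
Yes, the result is correct.

Step 1: Calculate the correct sum after transformation
Step 2: Apply multiplier 1.1 to records where tier = 'standard'
Step 3: Correct result = 88.6
Step 4: Claimed result = 88.6
Step 5: 88.6 = 88.6 ✓
Conclusion: The claimed result is correct.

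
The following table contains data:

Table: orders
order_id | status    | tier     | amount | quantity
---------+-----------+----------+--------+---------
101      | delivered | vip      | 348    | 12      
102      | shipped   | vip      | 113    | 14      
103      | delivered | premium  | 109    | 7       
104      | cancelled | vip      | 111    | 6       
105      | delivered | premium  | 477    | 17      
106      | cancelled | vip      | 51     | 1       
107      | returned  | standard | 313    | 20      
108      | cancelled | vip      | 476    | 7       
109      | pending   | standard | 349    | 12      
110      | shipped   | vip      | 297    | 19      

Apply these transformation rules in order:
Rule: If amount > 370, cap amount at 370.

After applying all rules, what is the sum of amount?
2431

Step 1: 2 records have amount > 370
Step 2: These records originally summed to 953
Step 3: After capping: 2 × 370 = 740
Step 4: Unaffected records sum: 1691
Step 5: Final sum = 740 + 1691 = 2431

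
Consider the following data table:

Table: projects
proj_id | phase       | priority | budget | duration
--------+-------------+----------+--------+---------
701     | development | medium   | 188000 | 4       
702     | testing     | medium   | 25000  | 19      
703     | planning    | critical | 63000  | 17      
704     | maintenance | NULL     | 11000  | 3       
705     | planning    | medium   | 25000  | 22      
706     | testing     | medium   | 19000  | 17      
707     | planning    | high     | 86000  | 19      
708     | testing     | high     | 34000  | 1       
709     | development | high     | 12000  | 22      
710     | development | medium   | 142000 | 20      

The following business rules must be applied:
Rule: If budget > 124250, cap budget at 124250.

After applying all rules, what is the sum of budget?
523500

Step 1: 2 records have budget > 124250
Step 2: These records originally summed to 330000
Step 3: After capping: 2 × 124250 = 248500
Step 4: Unaffected records sum: 275000
Step 5: Final sum = 248500 + 275000 = 523500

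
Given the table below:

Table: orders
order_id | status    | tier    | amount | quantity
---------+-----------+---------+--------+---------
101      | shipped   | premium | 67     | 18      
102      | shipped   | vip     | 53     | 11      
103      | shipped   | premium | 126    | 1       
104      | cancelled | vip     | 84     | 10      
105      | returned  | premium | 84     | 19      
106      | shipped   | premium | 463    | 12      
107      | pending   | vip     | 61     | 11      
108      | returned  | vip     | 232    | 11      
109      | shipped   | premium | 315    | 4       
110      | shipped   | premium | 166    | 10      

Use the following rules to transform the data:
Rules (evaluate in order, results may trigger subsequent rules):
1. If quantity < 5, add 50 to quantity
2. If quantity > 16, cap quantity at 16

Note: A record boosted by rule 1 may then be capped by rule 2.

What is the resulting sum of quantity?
129

Step 1: Apply rule 1 to records with quantity < 5
  - 2 records get bonus of 50
  - Of these, 2 records then exceed 16 and get capped
Step 2: Apply rule 2 to records with quantity > 16
  - 2 records (original) are capped
Step 3: Calculate final sum = 129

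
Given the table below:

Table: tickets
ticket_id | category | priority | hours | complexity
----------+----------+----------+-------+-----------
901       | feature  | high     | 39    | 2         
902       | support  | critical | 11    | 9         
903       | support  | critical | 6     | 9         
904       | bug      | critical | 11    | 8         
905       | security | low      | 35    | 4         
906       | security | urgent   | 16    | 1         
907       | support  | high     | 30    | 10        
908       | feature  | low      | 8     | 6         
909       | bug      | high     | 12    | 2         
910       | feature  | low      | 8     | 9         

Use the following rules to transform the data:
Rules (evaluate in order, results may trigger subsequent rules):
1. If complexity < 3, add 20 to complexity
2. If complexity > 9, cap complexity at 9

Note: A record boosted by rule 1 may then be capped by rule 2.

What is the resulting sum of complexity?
81

Step 1: Apply rule 1 to records with complexity < 3
  - 3 records get bonus of 20
  - Of these, 3 records then exceed 9 and get capped
Step 2: Apply rule 2 to records with complexity > 9
  - 1 records (original) are capped
Step 3: Calculate final sum = 81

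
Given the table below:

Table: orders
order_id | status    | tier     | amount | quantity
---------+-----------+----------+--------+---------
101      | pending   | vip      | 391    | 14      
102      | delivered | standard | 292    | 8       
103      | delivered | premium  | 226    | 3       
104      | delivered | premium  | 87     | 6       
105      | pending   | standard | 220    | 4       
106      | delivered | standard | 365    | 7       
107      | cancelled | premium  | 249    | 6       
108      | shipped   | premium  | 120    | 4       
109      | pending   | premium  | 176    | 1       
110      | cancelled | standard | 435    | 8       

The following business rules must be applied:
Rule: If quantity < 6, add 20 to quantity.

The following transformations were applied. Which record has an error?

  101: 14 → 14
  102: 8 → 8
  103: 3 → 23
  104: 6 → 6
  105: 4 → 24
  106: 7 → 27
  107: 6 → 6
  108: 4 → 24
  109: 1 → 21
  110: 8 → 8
Record 106 has an error. The correct transformed value should be 7, not 27.

Step 1: Check each record against the rule
Step 2: Record 106 has quantity = 7
Step 3: Since 7 >= 6, the bonus should not have been applied
Step 4: Correct value = 7, but claimed value = 27
Conclusion: Record 106 has the error.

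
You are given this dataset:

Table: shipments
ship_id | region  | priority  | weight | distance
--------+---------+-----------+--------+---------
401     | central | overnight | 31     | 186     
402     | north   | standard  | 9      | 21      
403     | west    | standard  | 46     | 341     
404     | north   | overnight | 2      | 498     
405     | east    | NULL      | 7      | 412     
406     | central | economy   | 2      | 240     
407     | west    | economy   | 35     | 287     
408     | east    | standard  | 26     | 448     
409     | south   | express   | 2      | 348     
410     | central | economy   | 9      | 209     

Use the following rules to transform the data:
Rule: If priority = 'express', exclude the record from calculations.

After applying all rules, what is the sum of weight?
167

Step 1: Identify records where priority = 'express'
Step 2: The excluded records sum to 2
Step 3: Original total weight = 169
Step 4: Remaining total = 169 - 2 = 167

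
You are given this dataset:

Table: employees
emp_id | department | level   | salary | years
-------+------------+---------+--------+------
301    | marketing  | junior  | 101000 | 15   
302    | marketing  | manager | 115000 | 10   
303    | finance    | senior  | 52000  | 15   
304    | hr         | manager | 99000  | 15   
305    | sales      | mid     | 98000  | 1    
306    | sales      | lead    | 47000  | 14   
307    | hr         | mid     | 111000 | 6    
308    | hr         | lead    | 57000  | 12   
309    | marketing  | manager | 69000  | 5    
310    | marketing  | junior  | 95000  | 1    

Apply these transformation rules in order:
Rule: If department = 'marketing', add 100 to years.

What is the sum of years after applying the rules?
494

Step 1: Count records where department = 'marketing': 4
Step 2: Total bonus added: 4 × 100 = 400
Step 3: Original sum of years: 94
Step 4: Final sum = 94 + 400 = 494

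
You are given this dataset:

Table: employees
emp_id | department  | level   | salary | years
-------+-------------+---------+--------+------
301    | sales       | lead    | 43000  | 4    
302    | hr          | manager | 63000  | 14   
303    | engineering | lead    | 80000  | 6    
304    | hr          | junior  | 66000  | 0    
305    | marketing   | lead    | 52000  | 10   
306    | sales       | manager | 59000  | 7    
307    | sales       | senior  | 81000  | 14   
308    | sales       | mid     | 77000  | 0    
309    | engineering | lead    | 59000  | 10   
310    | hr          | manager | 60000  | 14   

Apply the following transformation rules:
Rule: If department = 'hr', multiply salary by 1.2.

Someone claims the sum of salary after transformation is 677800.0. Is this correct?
Yes, the result is correct.

Step 1: Calculate the correct sum after transformation
Step 2: Apply multiplier 1.2 to records where department = 'hr'
Step 3: Correct result = 677800.0
Step 4: Claimed result = 677800.0
Step 5: 677800.0 = 677800.0 ✓
Conclusion: The claimed result is correct.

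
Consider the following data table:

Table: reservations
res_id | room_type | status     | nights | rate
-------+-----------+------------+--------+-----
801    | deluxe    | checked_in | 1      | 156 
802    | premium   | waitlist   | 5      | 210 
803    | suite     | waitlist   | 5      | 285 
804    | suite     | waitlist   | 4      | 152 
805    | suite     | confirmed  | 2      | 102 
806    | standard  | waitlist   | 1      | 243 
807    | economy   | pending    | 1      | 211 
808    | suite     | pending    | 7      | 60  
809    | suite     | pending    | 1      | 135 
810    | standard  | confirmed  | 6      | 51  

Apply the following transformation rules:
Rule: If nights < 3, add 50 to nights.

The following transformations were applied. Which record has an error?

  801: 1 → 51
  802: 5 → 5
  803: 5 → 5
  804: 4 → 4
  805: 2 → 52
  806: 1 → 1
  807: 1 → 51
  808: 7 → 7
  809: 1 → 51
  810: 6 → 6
Record 806 has an error. The correct transformed value should be 51, not 1.

Step 1: Check each record against the rule
Step 2: Record 806 has nights = 1
Step 3: Since 1 < 3, the bonus should have been applied
Step 4: Correct value = 51, but claimed value = 1
Conclusion: Record 806 has the error.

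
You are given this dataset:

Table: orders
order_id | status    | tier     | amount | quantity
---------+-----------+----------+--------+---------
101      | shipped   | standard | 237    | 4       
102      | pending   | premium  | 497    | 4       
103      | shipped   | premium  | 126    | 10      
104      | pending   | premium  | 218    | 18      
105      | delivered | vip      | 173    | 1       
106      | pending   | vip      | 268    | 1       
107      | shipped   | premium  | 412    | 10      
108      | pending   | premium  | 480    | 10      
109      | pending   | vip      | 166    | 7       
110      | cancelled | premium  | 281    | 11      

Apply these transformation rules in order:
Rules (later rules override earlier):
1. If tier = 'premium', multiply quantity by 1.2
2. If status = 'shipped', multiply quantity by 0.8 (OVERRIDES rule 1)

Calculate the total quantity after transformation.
79.8

Step 1: Rule 2 takes priority for records with status = 'shipped'
  - 3 records: 24 × 0.8 = 19.2
Step 2: Rule 1 applies to remaining records with tier = 'premium'
  - 4 records: 43 × 1.2 = 51.6
Step 3: Other records unchanged: 9
Step 4: Final sum = 19.2 + 51.6 + 9 = 79.8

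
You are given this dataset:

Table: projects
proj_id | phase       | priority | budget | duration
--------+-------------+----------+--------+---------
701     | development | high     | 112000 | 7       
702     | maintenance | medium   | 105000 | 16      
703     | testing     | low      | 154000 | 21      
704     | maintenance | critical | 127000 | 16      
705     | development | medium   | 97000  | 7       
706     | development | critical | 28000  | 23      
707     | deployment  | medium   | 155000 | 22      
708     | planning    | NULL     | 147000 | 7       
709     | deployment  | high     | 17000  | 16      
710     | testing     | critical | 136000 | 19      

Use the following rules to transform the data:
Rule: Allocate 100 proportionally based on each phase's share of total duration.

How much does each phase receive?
deployment: 24.68, development: 24.03, maintenance: 20.78, planning: 4.55, testing: 25.97

Step 1: Calculate total duration = 154
Step 2: Calculate each phase's proportion:
  deployment: 38/154 = 24.68% → 24.68
  development: 37/154 = 24.03% → 24.03
  maintenance: 32/154 = 20.78% → 20.78
  planning: 7/154 = 4.55% → 4.55
  testing: 40/154 = 25.97% → 25.97
Step 3: Verify: sum of allocations ≈ 100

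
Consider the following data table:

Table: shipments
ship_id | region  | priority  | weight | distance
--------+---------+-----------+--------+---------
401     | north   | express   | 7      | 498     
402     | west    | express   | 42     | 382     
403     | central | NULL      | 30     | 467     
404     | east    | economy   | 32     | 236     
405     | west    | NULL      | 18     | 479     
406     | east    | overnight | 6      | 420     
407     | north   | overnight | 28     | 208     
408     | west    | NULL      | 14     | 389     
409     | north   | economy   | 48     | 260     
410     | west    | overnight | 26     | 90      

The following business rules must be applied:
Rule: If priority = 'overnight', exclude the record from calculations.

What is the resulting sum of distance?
2711

Step 1: Identify records where priority = 'overnight'
Step 2: The excluded records sum to 718
Step 3: Original total distance = 3429
Step 4: Remaining total = 3429 - 718 = 2711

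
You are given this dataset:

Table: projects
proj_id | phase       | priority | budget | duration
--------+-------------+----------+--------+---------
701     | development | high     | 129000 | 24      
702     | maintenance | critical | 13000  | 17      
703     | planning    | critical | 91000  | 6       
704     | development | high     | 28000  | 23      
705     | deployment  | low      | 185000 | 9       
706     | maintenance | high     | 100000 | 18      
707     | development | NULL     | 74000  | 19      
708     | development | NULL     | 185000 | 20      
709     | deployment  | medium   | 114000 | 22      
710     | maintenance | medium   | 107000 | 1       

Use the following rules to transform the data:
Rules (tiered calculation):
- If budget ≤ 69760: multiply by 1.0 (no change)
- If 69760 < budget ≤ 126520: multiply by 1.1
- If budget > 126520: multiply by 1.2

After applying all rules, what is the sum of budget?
1174400.0

Step 1: Tier 1 (budget ≤ 69760): 2 records, sum = 41000 × 1.0 = 41000.0
Step 2: Tier 2 (69760 < budget ≤ 126520): 5 records, sum = 486000 × 1.1 = 534600.0
Step 3: Tier 3 (budget > 126520): 3 records, sum = 499000 × 1.2 = 598800.0
Step 4: Final sum = 41000.0 + 534600.0 + 598800.0 = 1174400.0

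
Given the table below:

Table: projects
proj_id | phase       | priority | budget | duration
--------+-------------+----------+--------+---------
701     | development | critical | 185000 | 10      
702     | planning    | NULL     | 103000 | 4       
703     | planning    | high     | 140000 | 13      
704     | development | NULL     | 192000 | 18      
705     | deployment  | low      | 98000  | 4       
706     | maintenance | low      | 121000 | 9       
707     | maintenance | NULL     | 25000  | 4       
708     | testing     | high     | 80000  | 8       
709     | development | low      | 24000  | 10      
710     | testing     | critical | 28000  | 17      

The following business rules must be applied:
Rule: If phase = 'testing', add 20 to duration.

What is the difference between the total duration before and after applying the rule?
40

Step 1: Original sum of duration = 97
Step 2: 2 records have phase = 'testing'
Step 3: Each affected record changes by 20
Step 4: Total change = 2 × 20 = 40
Step 5: New sum = 97 + 40 = 137
Step 6: Difference = |137 - 97| = 40
        (Sum increased by 40)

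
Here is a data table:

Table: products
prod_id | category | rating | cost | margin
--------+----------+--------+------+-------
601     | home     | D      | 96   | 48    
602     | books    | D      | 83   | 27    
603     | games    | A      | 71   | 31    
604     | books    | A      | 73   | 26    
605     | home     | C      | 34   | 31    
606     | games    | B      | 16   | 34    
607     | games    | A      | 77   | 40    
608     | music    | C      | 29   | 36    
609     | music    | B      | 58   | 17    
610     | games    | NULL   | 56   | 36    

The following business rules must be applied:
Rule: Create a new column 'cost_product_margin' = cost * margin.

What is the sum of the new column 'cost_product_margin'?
19672

Step 1: For each record, compute cost * margin
Example calculations:
  96 * 48 = 4608
  83 * 27 = 2241
  71 * 31 = 2201
  ...
Step 2: Sum all derived values
Step 3: Total = 19672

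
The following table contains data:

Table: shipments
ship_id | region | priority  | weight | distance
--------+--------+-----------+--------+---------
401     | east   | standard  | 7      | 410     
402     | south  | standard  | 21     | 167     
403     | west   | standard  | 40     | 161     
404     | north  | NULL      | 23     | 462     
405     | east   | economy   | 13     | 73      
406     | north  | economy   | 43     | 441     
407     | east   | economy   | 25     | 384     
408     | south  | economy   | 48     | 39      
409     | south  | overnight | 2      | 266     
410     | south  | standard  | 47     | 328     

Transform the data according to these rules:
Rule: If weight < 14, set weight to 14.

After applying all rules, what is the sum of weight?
289

Step 1: 3 records have weight < 14
Step 2: These records originally summed to 22
Step 3: After setting to minimum: 3 × 14 = 42
Step 4: Unaffected records sum: 247
Step 5: Final sum = 42 + 247 = 289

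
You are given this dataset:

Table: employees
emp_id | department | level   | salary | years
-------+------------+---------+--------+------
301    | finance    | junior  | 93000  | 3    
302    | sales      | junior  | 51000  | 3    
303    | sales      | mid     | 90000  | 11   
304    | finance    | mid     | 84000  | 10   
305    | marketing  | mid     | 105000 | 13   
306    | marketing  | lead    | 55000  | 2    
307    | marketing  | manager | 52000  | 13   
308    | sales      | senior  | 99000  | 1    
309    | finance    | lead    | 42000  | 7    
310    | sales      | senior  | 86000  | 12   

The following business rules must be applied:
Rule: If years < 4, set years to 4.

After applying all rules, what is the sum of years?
82

Step 1: 4 records have years < 4
Step 2: These records originally summed to 9
Step 3: After setting to minimum: 4 × 4 = 16
Step 4: Unaffected records sum: 66
Step 5: Final sum = 16 + 66 = 82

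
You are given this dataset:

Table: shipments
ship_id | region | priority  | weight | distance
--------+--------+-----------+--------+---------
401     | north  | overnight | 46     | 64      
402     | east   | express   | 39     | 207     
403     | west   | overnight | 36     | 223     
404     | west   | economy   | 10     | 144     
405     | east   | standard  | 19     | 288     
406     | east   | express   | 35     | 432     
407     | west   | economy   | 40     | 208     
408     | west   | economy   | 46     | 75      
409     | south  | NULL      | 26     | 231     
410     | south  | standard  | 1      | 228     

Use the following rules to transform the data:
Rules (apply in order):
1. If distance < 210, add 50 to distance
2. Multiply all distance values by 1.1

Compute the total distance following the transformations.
2585.0

Step 1: Apply Rule 1 - Add 50 to records with distance < 210
  - 5 records affected: 698 + (5 × 50) = 948
  - Unaffected records: 1402
  - Sum after Rule 1: 2350
Step 2: Apply Rule 2 - Multiply all by 1.1
  - 2350 × 1.1 = 2585.0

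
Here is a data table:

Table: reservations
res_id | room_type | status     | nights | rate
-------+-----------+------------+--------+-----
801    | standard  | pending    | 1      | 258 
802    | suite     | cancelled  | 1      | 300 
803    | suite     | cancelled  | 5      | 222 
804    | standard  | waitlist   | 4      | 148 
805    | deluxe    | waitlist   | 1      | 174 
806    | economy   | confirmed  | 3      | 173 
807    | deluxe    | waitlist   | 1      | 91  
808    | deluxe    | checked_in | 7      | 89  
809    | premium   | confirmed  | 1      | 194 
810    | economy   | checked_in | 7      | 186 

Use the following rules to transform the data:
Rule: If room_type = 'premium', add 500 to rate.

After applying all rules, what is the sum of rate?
2335

Step 1: Count records where room_type = 'premium': 1
Step 2: Total bonus added: 1 × 500 = 500
Step 3: Original sum of rate: 1835
Step 4: Final sum = 1835 + 500 = 2335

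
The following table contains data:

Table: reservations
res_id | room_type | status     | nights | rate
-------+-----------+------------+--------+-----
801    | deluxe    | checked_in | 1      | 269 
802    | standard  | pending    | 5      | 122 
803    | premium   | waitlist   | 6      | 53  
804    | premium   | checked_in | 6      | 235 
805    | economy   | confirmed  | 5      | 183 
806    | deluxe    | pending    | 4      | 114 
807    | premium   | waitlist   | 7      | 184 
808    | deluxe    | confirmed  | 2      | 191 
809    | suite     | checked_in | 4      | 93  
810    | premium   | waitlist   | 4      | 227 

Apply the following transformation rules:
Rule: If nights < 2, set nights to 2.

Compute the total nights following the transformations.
45

Step 1: 1 records have nights < 2
Step 2: These records originally summed to 1
Step 3: After setting to minimum: 1 × 2 = 2
Step 4: Unaffected records sum: 43
Step 5: Final sum = 2 + 43 = 45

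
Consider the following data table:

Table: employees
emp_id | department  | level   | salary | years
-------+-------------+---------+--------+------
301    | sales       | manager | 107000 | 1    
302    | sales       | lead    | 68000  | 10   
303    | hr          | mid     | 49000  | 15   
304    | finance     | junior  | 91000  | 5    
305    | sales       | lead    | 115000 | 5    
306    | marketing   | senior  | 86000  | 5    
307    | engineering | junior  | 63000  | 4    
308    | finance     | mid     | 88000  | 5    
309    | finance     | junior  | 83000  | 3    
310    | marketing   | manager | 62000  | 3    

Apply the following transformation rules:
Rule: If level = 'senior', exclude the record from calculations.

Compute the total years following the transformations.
51

Step 1: Identify records where level = 'senior'
Step 2: The excluded records sum to 5
Step 3: Original total years = 56
Step 4: Remaining total = 56 - 5 = 51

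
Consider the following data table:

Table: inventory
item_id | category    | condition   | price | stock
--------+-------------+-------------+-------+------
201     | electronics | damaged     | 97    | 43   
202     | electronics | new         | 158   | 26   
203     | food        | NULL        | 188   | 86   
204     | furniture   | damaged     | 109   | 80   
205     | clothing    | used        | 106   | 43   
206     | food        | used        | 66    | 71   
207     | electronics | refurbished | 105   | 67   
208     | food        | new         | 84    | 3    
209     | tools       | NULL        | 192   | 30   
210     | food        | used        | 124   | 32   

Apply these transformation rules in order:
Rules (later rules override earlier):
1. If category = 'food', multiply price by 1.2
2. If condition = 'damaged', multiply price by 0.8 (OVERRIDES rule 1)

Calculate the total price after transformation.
1280.2

Step 1: Rule 2 takes priority for records with condition = 'damaged'
  - 2 records: 206 × 0.8 = 164.8
Step 2: Rule 1 applies to remaining records with category = 'food'
  - 4 records: 462 × 1.2 = 554.4
Step 3: Other records unchanged: 561
Step 4: Final sum = 164.8 + 554.4 + 561 = 1280.2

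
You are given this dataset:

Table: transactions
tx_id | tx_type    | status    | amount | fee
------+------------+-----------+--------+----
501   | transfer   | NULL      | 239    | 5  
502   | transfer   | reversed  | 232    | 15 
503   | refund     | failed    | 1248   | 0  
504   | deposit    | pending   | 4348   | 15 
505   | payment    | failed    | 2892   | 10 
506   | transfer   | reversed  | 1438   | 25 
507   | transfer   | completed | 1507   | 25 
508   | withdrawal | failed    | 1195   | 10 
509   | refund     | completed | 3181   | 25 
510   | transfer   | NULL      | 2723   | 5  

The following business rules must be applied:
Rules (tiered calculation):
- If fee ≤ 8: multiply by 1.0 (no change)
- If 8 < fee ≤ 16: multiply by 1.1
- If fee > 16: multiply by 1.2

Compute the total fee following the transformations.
155.0

Step 1: Tier 1 (fee ≤ 8): 3 records, sum = 10 × 1.0 = 10.0
Step 2: Tier 2 (8 < fee ≤ 16): 4 records, sum = 50 × 1.1 = 55.0
Step 3: Tier 3 (fee > 16): 3 records, sum = 75 × 1.2 = 90.0
Step 4: Final sum = 10.0 + 55.0 + 90.0 = 155.0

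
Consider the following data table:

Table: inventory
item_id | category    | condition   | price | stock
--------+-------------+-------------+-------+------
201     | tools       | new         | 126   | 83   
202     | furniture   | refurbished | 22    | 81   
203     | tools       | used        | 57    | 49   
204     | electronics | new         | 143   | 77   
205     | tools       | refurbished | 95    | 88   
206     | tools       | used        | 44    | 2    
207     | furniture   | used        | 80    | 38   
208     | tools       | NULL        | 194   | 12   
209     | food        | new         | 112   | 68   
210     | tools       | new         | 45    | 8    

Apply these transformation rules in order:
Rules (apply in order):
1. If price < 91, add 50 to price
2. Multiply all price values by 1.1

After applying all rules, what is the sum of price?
1284.8

Step 1: Apply Rule 1 - Add 50 to records with price < 91
  - 5 records affected: 248 + (5 × 50) = 498
  - Unaffected records: 670
  - Sum after Rule 1: 1168
Step 2: Apply Rule 2 - Multiply all by 1.1
  - 1168 × 1.1 = 1284.8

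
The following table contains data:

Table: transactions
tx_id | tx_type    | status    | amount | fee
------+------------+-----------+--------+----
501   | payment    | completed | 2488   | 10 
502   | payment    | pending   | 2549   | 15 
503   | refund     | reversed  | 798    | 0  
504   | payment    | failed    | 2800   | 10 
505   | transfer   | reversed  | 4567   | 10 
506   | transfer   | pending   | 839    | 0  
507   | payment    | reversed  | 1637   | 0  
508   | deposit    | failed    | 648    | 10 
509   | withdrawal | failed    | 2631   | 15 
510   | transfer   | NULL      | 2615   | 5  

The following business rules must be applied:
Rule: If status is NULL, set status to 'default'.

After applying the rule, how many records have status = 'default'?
1

Step 1: Count records where status IS NULL
Step 2: Found 1 records with NULL status
Step 3: These records will have status set to 'default'
Step 4: Records already having status = 'default': 0
Step 5: Answer: 1 + 0 = 1 records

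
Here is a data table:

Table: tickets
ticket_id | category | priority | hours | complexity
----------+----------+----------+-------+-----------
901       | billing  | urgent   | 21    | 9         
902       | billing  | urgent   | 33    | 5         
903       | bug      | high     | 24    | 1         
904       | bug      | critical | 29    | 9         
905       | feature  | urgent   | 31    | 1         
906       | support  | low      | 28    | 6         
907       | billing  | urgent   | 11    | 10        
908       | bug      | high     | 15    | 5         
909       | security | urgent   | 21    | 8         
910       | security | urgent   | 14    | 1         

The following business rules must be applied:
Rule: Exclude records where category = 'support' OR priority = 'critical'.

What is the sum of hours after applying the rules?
170

Step 1: Find records where category = 'support' OR priority = 'critical'
Step 2: 2 records match, summing to 57
Step 3: Original sum: 227
Step 4: Remaining sum = 227 - 57 = 170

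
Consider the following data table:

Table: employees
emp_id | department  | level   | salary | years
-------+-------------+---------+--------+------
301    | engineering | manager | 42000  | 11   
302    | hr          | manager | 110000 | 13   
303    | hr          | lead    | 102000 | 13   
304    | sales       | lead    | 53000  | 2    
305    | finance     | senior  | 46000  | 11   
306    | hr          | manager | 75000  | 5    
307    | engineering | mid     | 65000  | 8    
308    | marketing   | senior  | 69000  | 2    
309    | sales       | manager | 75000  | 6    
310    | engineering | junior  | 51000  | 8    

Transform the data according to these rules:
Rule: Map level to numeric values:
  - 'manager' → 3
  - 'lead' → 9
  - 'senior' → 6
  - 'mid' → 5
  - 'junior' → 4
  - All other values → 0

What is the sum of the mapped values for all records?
51

Step 1: Apply mapping to each record
Step 2: Count by status:
  'manager': 4 records × 3 = 12
  'lead': 2 records × 9 = 18
  'senior': 2 records × 6 = 12
  'mid': 1 records × 5 = 5
  'junior': 1 records × 4 = 4
Step 3: Sum all mapped values = 51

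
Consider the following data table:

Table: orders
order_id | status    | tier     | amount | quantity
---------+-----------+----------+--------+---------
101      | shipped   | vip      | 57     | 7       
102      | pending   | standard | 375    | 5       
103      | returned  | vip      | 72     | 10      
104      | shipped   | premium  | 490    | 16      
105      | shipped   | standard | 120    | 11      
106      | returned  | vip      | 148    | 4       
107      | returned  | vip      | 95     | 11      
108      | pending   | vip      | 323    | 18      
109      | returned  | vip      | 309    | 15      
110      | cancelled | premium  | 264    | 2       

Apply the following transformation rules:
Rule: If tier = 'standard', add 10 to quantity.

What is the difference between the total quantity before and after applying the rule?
20

Step 1: Original sum of quantity = 99
Step 2: 2 records have tier = 'standard'
Step 3: Each affected record changes by 10
Step 4: Total change = 2 × 10 = 20
Step 5: New sum = 99 + 20 = 119
Step 6: Difference = |119 - 99| = 20
        (Sum increased by 20)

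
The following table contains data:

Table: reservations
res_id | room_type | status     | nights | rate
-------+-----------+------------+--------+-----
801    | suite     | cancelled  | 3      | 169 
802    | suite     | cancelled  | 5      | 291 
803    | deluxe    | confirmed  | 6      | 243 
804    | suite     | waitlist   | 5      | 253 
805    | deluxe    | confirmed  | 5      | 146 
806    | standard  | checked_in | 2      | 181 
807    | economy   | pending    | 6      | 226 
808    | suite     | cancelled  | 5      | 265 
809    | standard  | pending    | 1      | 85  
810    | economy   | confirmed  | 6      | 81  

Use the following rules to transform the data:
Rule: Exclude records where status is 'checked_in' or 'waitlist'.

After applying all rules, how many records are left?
8

Step 1: Count records to exclude
  - 1 (checked_in) + 1 (waitlist) = 2 records
Step 2: Total records: 10
Step 3: Remaining = 10 - 2 = 8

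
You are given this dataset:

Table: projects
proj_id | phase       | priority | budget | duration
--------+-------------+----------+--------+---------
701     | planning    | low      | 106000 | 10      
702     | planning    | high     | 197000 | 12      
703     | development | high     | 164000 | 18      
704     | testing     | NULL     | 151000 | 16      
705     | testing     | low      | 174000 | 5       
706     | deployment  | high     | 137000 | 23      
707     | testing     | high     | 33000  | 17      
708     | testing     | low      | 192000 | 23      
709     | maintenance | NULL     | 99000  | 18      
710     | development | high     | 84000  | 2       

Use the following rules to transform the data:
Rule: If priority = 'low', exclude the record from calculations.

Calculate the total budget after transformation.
865000

Step 1: Identify records where priority = 'low'
Step 2: The excluded records sum to 472000
Step 3: Original total budget = 1337000
Step 4: Remaining total = 1337000 - 472000 = 865000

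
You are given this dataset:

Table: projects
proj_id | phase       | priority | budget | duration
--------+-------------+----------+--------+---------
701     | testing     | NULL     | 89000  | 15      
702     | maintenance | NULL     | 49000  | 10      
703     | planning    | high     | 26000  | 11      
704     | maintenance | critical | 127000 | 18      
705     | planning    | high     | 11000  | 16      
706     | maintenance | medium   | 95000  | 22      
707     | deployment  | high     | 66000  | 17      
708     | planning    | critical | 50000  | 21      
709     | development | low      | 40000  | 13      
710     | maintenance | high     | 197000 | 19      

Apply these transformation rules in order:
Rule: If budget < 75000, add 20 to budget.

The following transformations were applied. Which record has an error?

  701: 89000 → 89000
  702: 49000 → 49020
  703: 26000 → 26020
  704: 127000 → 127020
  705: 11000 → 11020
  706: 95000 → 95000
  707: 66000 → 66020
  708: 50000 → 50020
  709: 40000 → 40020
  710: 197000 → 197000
Record 704 has an error. The correct transformed value should be 127000, not 127020.

Step 1: Check each record against the rule
Step 2: Record 704 has budget = 127000
Step 3: Since 127000 >= 75000, the bonus should not have been applied
Step 4: Correct value = 127000, but claimed value = 127020
Conclusion: Record 704 has the error.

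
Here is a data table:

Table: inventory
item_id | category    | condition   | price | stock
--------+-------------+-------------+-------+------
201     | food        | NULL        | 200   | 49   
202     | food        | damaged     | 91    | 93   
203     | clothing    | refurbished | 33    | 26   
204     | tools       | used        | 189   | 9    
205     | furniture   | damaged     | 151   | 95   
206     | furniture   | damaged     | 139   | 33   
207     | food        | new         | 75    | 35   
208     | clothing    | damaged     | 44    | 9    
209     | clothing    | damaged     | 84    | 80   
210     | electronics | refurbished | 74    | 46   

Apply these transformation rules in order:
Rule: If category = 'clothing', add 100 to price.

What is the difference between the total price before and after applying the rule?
300

Step 1: Original sum of price = 1080
Step 2: 3 records have category = 'clothing'
Step 3: Each affected record changes by 100
Step 4: Total change = 3 × 100 = 300
Step 5: New sum = 1080 + 300 = 1380
Step 6: Difference = |1380 - 1080| = 300
        (Sum increased by 300)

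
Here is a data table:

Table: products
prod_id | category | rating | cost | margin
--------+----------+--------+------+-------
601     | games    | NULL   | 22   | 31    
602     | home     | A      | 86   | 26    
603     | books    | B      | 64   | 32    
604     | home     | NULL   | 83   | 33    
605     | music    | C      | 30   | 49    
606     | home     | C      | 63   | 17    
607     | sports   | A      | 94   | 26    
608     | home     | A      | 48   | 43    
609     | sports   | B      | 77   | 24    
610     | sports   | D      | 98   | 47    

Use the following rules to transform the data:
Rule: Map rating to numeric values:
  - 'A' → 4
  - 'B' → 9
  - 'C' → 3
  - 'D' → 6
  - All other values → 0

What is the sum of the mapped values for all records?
42

Step 1: Apply mapping to each record
Step 2: Count by status:
  'A': 3 records × 4 = 12
  'B': 2 records × 9 = 18
  'C': 2 records × 3 = 6
  'D': 1 records × 6 = 6
Step 3: Sum all mapped values = 42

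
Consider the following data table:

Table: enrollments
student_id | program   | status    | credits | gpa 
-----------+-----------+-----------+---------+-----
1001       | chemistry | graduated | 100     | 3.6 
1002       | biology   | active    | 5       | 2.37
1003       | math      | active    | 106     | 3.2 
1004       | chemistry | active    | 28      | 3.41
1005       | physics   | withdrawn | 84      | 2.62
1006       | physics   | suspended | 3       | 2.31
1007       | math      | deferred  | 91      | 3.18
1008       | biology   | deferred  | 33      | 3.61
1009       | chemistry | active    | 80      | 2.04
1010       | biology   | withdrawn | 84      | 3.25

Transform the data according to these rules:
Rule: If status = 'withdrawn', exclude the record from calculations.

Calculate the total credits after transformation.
446

Step 1: Identify records where status = 'withdrawn'
Step 2: The excluded records sum to 168
Step 3: Original total credits = 614
Step 4: Remaining total = 614 - 168 = 446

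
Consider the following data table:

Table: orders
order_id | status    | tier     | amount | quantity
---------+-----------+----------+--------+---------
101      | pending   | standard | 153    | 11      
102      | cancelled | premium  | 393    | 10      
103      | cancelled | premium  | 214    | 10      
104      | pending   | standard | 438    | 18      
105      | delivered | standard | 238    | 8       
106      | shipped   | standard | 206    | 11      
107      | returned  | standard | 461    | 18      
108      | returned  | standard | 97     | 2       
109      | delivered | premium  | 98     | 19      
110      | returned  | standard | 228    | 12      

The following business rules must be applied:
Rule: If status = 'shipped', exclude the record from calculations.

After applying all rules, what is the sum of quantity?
108

Step 1: Identify records where status = 'shipped'
Step 2: The excluded records sum to 11
Step 3: Original total quantity = 119
Step 4: Remaining total = 119 - 11 = 108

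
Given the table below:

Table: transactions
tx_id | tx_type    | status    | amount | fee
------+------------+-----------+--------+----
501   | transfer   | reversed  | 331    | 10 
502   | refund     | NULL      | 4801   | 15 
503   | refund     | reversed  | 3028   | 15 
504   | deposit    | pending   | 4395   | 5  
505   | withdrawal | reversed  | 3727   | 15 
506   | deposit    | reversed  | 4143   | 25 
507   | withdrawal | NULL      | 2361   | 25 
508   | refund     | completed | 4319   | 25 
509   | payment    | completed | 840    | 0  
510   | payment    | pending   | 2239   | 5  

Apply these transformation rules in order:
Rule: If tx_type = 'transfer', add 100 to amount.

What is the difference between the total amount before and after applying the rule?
100

Step 1: Original sum of amount = 30184
Step 2: 1 records have tx_type = 'transfer'
Step 3: Each affected record changes by 100
Step 4: Total change = 1 × 100 = 100
Step 5: New sum = 30184 + 100 = 30284
Step 6: Difference = |30284 - 30184| = 100
        (Sum increased by 100)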